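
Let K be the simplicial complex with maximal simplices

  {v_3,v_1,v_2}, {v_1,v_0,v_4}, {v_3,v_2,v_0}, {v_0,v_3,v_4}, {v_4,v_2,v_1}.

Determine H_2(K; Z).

H_2 ≅ 0.

Order the vertices as v_0 < v_1 < v_2 < v_3 < v_4. Listing each simplex with vertices in this order, K has dimension 2 with simplices:

  0-simplices (5): [v_0], [v_1], [v_2], [v_3], [v_4]
  1-simplices (10): [v_0,v_1], [v_0,v_2], [v_0,v_3], [v_0,v_4], [v_1,v_2], [v_1,v_3], [v_1,v_4], [v_2,v_3], [v_2,v_4], [v_3,v_4]
  2-simplices (5): [v_0,v_1,v_4], [v_0,v_2,v_3], [v_0,v_3,v_4], [v_1,v_2,v_3], [v_1,v_2,v_4]

Hence C_0 ≅ Z^5, C_1 ≅ Z^10, C_2 ≅ Z^5.

The boundary map ∂_1: C_1 → C_0 sends each edge [p,q] (with p < q) to q − p.
As a 5×10 matrix over Z this has rank 4, with invariant factors (1,1,1,1).

Boundary ∂_2: C_2 → C_1 acts by ∂[p,q,r] = [q,r] − [p,r] + [p,q]. For instance
  ∂[v_1,v_2,v_3] = [v_2,v_3] − [v_1,v_3] + [v_1,v_2],
  ∂[v_0,v_2,v_3] = [v_2,v_3] − [v_0,v_3] + [v_0,v_2].
The 10×5 boundary matrix has rank 5 and Smith normal form diag(1,1,1,1,1).

Computing H_k = (kernel of ∂_k) / (image of ∂_{k+1}):

  H_2: rank ker ∂_2 − rank ∂_3 = (5 − 5) − 0 = 0, and there is no ∂_3, so H_2 ≅ 0.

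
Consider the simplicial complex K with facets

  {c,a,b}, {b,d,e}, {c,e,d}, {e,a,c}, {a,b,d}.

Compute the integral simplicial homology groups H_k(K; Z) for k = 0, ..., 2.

Fix the vertex order a < b < c < d < e and write every simplex with vertices in increasing order. Then dim K = 2 and the simplices of K are:

  0-simplices (5): a, b, c, d, e
  1-simplices (10): ab, ac, ad, ae, bc, bd, be, cd, ce, de
  2-simplices (5): abc, abd, ace, bde, cde

Hence C_0 ≅ Z^5, C_1 ≅ Z^10, C_2 ≅ Z^5.

∂_1: C_1 → C_0 maps an edge to its endpoints' difference, ∂[p,q] = q − p.
As a 5×10 matrix over Z this has rank 4, with invariant factors (1,1,1,1).

∂_2: C_2 → C_1 acts by ∂[p,q,r] = [q,r] − [p,r] + [p,q]. For instance
  ∂cde = de − ce + cd,
  ∂abd = bd − ad + ab.
As a 10×5 matrix over Z this has rank 5, with invariant factors (1,1,1,1,1).

Now H_k = ker ∂_k / im ∂_{k+1}, so:

  H_0: rank C_0 − rank ∂_1 = 5 − 4 = 1, and the invariant factors of ∂_1 are all 1, so H_0 = Z.
  H_1: rank ker ∂_1 − rank ∂_2 = (10 − 4) − 5 = 1, and the invariant factors of ∂_2 are all 1, so H_1 = Z.
  H_2: rank ker ∂_2 − rank ∂_3 = (5 − 5) − 0 = 0, and there is no ∂_3, so H_2 = 0.

(K is a triangulation of the Möbius band.)

H_0 ≅ Z,  H_1 ≅ Z,  H_2 = 0.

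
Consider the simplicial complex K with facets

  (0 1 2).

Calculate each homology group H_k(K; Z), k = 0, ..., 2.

H_0 = Z,  H_1 = 0,  H_2 = 0.

Fix the vertex order 0 < 1 < 2 and write every simplex with vertices in increasing order. Then dim K = 2 and the simplices of K are:

  0-simplices (3): [0], [1], [2]
  1-simplices (3): [0,1], [0,2], [1,2]
  2-simplices (1): [0,1,2]

giving chain groups C_0 ≅ Z^3, C_1 ≅ Z^3, C_2 ≅ Z^1.

The boundary map ∂_1: C_1 → C_0 sends each edge [p,q] (with p < q) to q − p. For instance
  ∂[0,1] = [1] − [0].
This gives a 3×3 integer matrix of rank 2; reducing to Smith normal form yields diagonal entries (1,1).

The boundary map ∂_2: C_2 → C_1 acts by ∂[p,q,r] = [q,r] − [p,r] + [p,q]. For instance
  ∂[0,1,2] = [1,2] − [0,2] + [0,1].
The resulting 3×1 matrix has rank 1, and its Smith normal form has invariant factors (1).

Now H_k = ker ∂_k / im ∂_{k+1}, so:

  H_0: rank C_0 − rank ∂_1 = 3 − 2 = 1, and the invariant factors of ∂_1 are all 1, so H_0 ≅ Z.
  H_1: rank ker ∂_1 − rank ∂_2 = (3 − 2) − 1 = 0, and the invariant factors of ∂_2 are all 1, so H_1 ≅ 0.
  H_2: rank ker ∂_2 − rank ∂_3 = (1 − 1) − 0 = 0, and there is no ∂_3, so H_2 ≅ 0.

(K is a triangulation of the 2-simplex.)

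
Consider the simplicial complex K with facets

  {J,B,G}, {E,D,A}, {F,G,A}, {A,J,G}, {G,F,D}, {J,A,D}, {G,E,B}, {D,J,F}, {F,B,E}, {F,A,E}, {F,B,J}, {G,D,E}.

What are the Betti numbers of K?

b_0 = 1, b_1 = 0, b_2 = 0.

We work with the vertex ordering A < B < D < E < F < G < J. The simplices of K, each written with vertices in increasing order, are:

  0-simplices (7): A, B, D, E, F, G, J
  1-simplices (18): AD, AE, AF, AG, AJ, BE, BF, BG, BJ, DE, DF, DG, DJ, EF, EG, FG, FJ, GJ
  2-simplices (12): ADE, ADJ, AEF, AFG, AGJ, BEF, BEG, BFJ, BGJ, DEG, DFG, DFJ

giving chain groups C_0 ≅ Z^7, C_1 ≅ Z^18, C_2 ≅ Z^12.

∂_1: C_1 → C_0 sends each edge [p,q] (with p < q) to q − p. For instance
  ∂GJ = J − G.
The 7×18 boundary matrix has rank 6 and Smith normal form diag(1,1,1,1,1,1).

∂_2: C_2 → C_1 maps a triangle to the signed sum of its edges. For instance
  ∂AEF = EF − AF + AE,
  ∂AGJ = GJ − AJ + AG.
As a 18×12 matrix over Z this has rank 12, with invariant factors (1,1,1,1,1,1,1,1,1,1,1,2).

From H_k ≅ ker(∂_k) / im(∂_{k+1}) we obtain:

  H_0: rank C_0 − rank ∂_1 = 7 − 6 = 1, and the invariant factors of ∂_1 are all 1, so H_0 ≅ Z.
  H_1: rank ker ∂_1 − rank ∂_2 = (18 − 6) − 12 = 0, and ∂_2 has invariant factor 2 > 1, so H_1 ≅ Z/2.
  H_2: rank ker ∂_2 − rank ∂_3 = (12 − 12) − 0 = 0, and there is no ∂_3, so H_2 ≅ 0.

Hence the Betti numbers are b_0 = 1, b_1 = 0, b_2 = 0.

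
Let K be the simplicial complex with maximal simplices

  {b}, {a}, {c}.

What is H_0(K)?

Take the total order a < b < c on the vertex set. Then K (dimension 0) consists of the simplices:

  0-simplices (3): a, b, c

giving chain groups C_0 ≅ Z^3.

From H_k ≅ ker(∂_k) / im(∂_{k+1}) we obtain:

  H_0: rank C_0 − rank ∂_1 = 3 − 0 = 3, and there is no ∂_1, so H_0 ≅ Z^3.

H_0 ≅ Z^3.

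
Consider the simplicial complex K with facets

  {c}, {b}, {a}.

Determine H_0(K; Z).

Order the vertices as a < b < c. Listing each simplex with vertices in this order, K has dimension 0 with simplices:

  0-simplices (3): a, b, c

Hence C_0 ≅ Z^3.

Reading off H_k = ker ∂_k / im ∂_{k+1}:

  H_0: rank C_0 − rank ∂_1 = 3 − 0 = 3, and there is no ∂_1, so H_0 ≅ Z^3.

H_0 = Z^3.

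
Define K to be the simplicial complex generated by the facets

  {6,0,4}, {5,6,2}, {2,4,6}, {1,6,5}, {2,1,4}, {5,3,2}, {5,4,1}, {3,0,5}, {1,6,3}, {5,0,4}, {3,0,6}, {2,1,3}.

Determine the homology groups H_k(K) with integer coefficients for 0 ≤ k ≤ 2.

We work with the vertex ordering 0 < 1 < 2 < 3 < 4 < 5 < 6. The simplices of K, each written with vertices in increasing order, are:

  0-simplices (7): [0], [1], [2], [3], [4], [5], [6]
  1-simplices (18): [0,3], [0,4], [0,5], [0,6], [1,2], [1,3], [1,4], [1,5], [1,6], [2,3], [2,4], [2,5], [2,6], [3,5], [3,6], [4,5], [4,6], [5,6]
  2-simplices (12): [0,3,5], [0,3,6], [0,4,5], [0,4,6], [1,2,3], [1,2,4], [1,3,6], [1,4,5], [1,5,6], [2,3,5], [2,4,6], [2,5,6]

so the chain groups are C_0 ≅ Z^7, C_1 ≅ Z^18, C_2 ≅ Z^12.

The boundary map ∂_1: C_1 → C_0 sends each edge [p,q] (with p < q) to q − p. For instance
  ∂[0,6] = [6] − [0].
As a 7×18 matrix over Z this has rank 6, with invariant factors (1,1,1,1,1,1).

Boundary ∂_2: C_2 → C_1 acts by ∂[p,q,r] = [q,r] − [p,r] + [p,q]. For instance
  ∂[2,5,6] = [5,6] − [2,6] + [2,5],
  ∂[1,5,6] = [5,6] − [1,6] + [1,5].
This gives a 18×12 integer matrix of rank 12; reducing to Smith normal form yields diagonal entries (1,1,1,1,1,1,1,1,1,1,1,2).

Computing H_k = (kernel of ∂_k) / (image of ∂_{k+1}):

  H_0: rank C_0 − rank ∂_1 = 7 − 6 = 1, and the invariant factors of ∂_1 are all 1, so H_0 = Z.
  H_1: rank ker ∂_1 − rank ∂_2 = (18 − 6) − 12 = 0, and ∂_2 has invariant factor 2 > 1, so H_1 = Z/2.
  H_2: rank ker ∂_2 − rank ∂_3 = (12 − 12) − 0 = 0, and there is no ∂_3, so H_2 = 0.

H_0 ≅ Z,  H_1 ≅ Z/2,  H_2 = 0.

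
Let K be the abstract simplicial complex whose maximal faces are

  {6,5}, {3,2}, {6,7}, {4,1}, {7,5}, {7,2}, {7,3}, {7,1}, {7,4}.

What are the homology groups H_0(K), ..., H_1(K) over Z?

H_0 ≅ Z,  H_1 ≅ Z^3.

Order the vertices as 1 < 2 < 3 < 4 < 5 < 6 < 7. Listing each simplex with vertices in this order, K has dimension 1 with simplices:

  0-simplices (7): [1], [2], [3], [4], [5], [6], [7]
  1-simplices (9): [1,4], [1,7], [2,3], [2,7], [3,7], [4,7], [5,6], [5,7], [6,7]

Hence C_0 ≅ Z^7, C_1 ≅ Z^9.

The boundary map ∂_1: C_1 → C_0 maps an edge to its endpoints' difference, ∂[p,q] = q − p. For instance
  ∂[6,7] = [7] − [6].
This gives a 7×9 integer matrix of rank 6; reducing to Smith normal form yields diagonal entries (1,1,1,1,1,1).

Computing H_k = (kernel of ∂_k) / (image of ∂_{k+1}):

  H_0: rank C_0 − rank ∂_1 = 7 − 6 = 1, and the invariant factors of ∂_1 are all 1, so H_0 = Z.
  H_1: rank ker ∂_1 − rank ∂_2 = (9 − 6) − 0 = 3, and there is no ∂_2, so H_1 = Z^3.

As a check, the Euler characteristic is 7 − 9 = -2, which agrees with 1 − 3 = -2.
(K is a triangulation of a wedge of 3 circles.)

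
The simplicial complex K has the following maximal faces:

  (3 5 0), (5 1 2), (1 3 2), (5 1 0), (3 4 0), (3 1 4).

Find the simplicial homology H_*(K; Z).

H_0 ≅ Z,  H_1 ≅ Z,  H_2 = 0.

Order the vertices as 0 < 1 < 2 < 3 < 4 < 5. Listing each simplex with vertices in this order, K has dimension 2 with simplices:

  0-simplices (6): [0], [1], [2], [3], [4], [5]
  1-simplices (12): [0,1], [0,3], [0,4], [0,5], [1,2], [1,3], [1,4], [1,5], [2,3], [2,5], [3,4], [3,5]
  2-simplices (6): [0,1,5], [0,3,4], [0,3,5], [1,2,3], [1,2,5], [1,3,4]

Hence C_0 ≅ Z^6, C_1 ≅ Z^12, C_2 ≅ Z^6.

The boundary map ∂_1: C_1 → C_0 is given by ∂[p,q] = [q] − [p].
This gives a 6×12 integer matrix of rank 5; reducing to Smith normal form yields diagonal entries (1,1,1,1,1).

Boundary ∂_2: C_2 → C_1 acts by ∂[p,q,r] = [q,r] − [p,r] + [p,q]. For instance
  ∂[0,1,5] = [1,5] − [0,5] + [0,1],
  ∂[1,3,4] = [3,4] − [1,4] + [1,3].
As a 12×6 matrix over Z this has rank 6, with invariant factors (1,1,1,1,1,1).

Reading off H_k = ker ∂_k / im ∂_{k+1}:

  H_0: rank C_0 − rank ∂_1 = 6 − 5 = 1, and the invariant factors of ∂_1 are all 1, so H_0 ≅ Z.
  H_1: rank ker ∂_1 − rank ∂_2 = (12 − 5) − 6 = 1, and the invariant factors of ∂_2 are all 1, so H_1 ≅ Z.
  H_2: rank ker ∂_2 − rank ∂_3 = (6 − 6) − 0 = 0, and there is no ∂_3, so H_2 ≅ 0.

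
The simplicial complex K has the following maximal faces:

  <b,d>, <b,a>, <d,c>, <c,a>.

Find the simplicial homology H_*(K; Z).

H_0 ≅ Z,  H_1 ≅ Z.

Order the vertices as a < b < c < d. Listing each simplex with vertices in this order, K has dimension 1 with simplices:

  0-simplices (4): a, b, c, d
  1-simplices (4): ab, ac, bd, cd

so the chain groups are C_0 ≅ Z^4, C_1 ≅ Z^4.

Boundary ∂_1: C_1 → C_0 maps an edge to its endpoints' difference, ∂[p,q] = q − p.
As a 4×4 matrix over Z this has rank 3, with invariant factors (1,1,1).

From H_k ≅ ker(∂_k) / im(∂_{k+1}) we obtain:

  H_0: rank C_0 − rank ∂_1 = 4 − 3 = 1, and the invariant factors of ∂_1 are all 1, so H_0 ≅ Z.
  H_1: rank ker ∂_1 − rank ∂_2 = (4 − 3) − 0 = 1, and there is no ∂_2, so H_1 ≅ Z.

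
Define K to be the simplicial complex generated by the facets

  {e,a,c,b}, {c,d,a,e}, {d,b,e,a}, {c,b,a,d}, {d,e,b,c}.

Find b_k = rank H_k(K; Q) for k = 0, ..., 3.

b_0 = 1, b_1 = 0, b_2 = 0, b_3 = 1.

We work with the vertex ordering a < b < c < d < e. The simplices of K, each written with vertices in increasing order, are:

  0-simplices (5): a, b, c, d, e
  1-simplices (10): ab, ac, ad, ae, bc, bd, be, cd, ce, de
  2-simplices (10): abc, abd, abe, acd, ace, ade, bcd, bce, bde, cde
  3-simplices (5): abcd, abce, abde, acde, bcde

Hence C_0 ≅ Z^5, C_1 ≅ Z^10, C_2 ≅ Z^10, C_3 ≅ Z^5.

Boundary ∂_1: C_1 → C_0 is given by ∂[p,q] = [q] − [p].
As a 5×10 matrix over Z this has rank 4, with invariant factors (1,1,1,1).

∂_2: C_2 → C_1 sends each 2-simplex [p,q,r] to [q,r] − [p,r] + [p,q]. For instance
  ∂abd = bd − ad + ab,
  ∂cde = de − ce + cd.
This gives a 10×10 integer matrix of rank 6; reducing to Smith normal form yields diagonal entries (1,1,1,1,1,1).

The boundary map ∂_3: C_3 → C_2 sends each 3-simplex σ to the alternating sum Σ_i (−1)^i (σ with its i-th vertex removed). For instance
  ∂abcd = bcd − acd + abd − abc,
  ∂abde = bde − ade + abe − abd.
As a 10×5 matrix over Z this has rank 4, with invariant factors (1,1,1,1).

Reading off H_k = ker ∂_k / im ∂_{k+1}:

  H_0: rank C_0 − rank ∂_1 = 5 − 4 = 1, and the invariant factors of ∂_1 are all 1, so H_0 = Z.
  H_1: rank ker ∂_1 − rank ∂_2 = (10 − 4) − 6 = 0, and the invariant factors of ∂_2 are all 1, so H_1 = 0.
  H_2: rank ker ∂_2 − rank ∂_3 = (10 − 6) − 4 = 0, and the invariant factors of ∂_3 are all 1, so H_2 = 0.
  H_3: rank ker ∂_3 − rank ∂_4 = (5 − 4) − 0 = 1, and there is no ∂_4, so H_3 = Z.

Hence the Betti numbers are b_0 = 1, b_1 = 0, b_2 = 0, b_3 = 1.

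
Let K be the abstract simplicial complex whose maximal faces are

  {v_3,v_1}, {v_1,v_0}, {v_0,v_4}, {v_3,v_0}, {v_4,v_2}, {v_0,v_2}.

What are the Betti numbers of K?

K has 5 vertices, 6 edges.
rank ∂_0 = 0, rank ∂_1 = 4 ⇒ b_0 = 5 − 0 − 4 = 1; all invariant factors of ∂_1 are 1 so no torsion. So H_0 ≅ Z.
rank ∂_1 = 4, rank ∂_2 = 0 ⇒ b_1 = 6 − 4 − 0 = 2. So H_1 ≅ Z^2.

b_0 = 1, b_1 = 2.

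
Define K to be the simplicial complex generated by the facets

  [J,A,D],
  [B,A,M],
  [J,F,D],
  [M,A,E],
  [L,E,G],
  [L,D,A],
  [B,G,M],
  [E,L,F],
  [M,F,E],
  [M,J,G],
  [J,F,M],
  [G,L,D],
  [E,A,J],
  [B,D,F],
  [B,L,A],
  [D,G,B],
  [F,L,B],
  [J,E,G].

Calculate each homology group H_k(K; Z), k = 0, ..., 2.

K has 9 vertices, 27 edges, 18 triangles.
rank ∂_0 = 0, rank ∂_1 = 8 ⇒ b_0 = 9 − 0 − 8 = 1; all invariant factors of ∂_1 are 1 so no torsion. So H_0 ≅ Z.
rank ∂_1 = 8, rank ∂_2 = 18 ⇒ b_1 = 27 − 8 − 18 = 1; ∂_2 has invariant factor(s) [2] giving torsion. So H_1 ≅ Z ⊕ Z/2.
rank ∂_2 = 18, rank ∂_3 = 0 ⇒ b_2 = 18 − 18 − 0 = 0. So H_2 ≅ 0.

H_0 = Z,  H_1 = Z ⊕ Z/2,  H_2 = 0.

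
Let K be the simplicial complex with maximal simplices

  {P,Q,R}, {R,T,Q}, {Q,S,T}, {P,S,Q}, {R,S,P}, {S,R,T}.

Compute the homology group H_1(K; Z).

H_1 ≅ 0.

Fix the vertex order P < Q < R < S < T and write every simplex with vertices in increasing order. Then dim K = 2 and the simplices of K are:

  0-simplices (5): P, Q, R, S, T
  1-simplices (9): PQ, PR, PS, QR, QS, QT, RS, RT, ST
  2-simplices (6): PQR, PQS, PRS, QRT, QST, RST

so the chain groups are C_0 ≅ Z^5, C_1 ≅ Z^9, C_2 ≅ Z^6.

Boundary ∂_1: C_1 → C_0 sends each edge [p,q] (with p < q) to q − p. For instance
  ∂QS = S − Q.
The resulting 5×9 matrix has rank 4, and its Smith normal form has invariant factors (1,1,1,1).

The boundary map ∂_2: C_2 → C_1 maps a triangle to the signed sum of its edges. For instance
  ∂QST = ST − QT + QS,
  ∂QRT = RT − QT + QR.
The resulting 9×6 matrix has rank 5, and its Smith normal form has invariant factors (1,1,1,1,1).

From H_k ≅ ker(∂_k) / im(∂_{k+1}) we obtain:

  H_1: rank ker ∂_1 − rank ∂_2 = (9 − 4) − 5 = 0, and the invariant factors of ∂_2 are all 1, so H_1 = 0.

(K is a triangulation of the 2-sphere S^2.)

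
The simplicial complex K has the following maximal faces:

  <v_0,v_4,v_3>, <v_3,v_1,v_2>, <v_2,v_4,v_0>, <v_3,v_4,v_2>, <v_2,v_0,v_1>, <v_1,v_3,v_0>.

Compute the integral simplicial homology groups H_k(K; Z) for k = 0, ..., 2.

H_0 ≅ Z,  H_1 = 0,  H_2 ≅ Z.

Order the vertices as v_0 < v_1 < v_2 < v_3 < v_4. Listing each simplex with vertices in this order, K has dimension 2 with simplices:

  0-simplices (5): [v_0], [v_1], [v_2], [v_3], [v_4]
  1-simplices (9): [v_0,v_1], [v_0,v_2], [v_0,v_3], [v_0,v_4], [v_1,v_2], [v_1,v_3], [v_2,v_3], [v_2,v_4], [v_3,v_4]
  2-simplices (6): [v_0,v_1,v_2], [v_0,v_1,v_3], [v_0,v_2,v_4], [v_0,v_3,v_4], [v_1,v_2,v_3], [v_2,v_3,v_4]

Hence C_0 ≅ Z^5, C_1 ≅ Z^9, C_2 ≅ Z^6.

The boundary map ∂_1: C_1 → C_0 is given by ∂[p,q] = [q] − [p].
The resulting 5×9 matrix has rank 4, and its Smith normal form has invariant factors (1,1,1,1).

Boundary ∂_2: C_2 → C_1 maps a triangle to the signed sum of its edges. For instance
  ∂[v_0,v_1,v_2] = [v_1,v_2] − [v_0,v_2] + [v_0,v_1],
  ∂[v_1,v_2,v_3] = [v_2,v_3] − [v_1,v_3] + [v_1,v_2].
As a 9×6 matrix over Z this has rank 5, with invariant factors (1,1,1,1,1).

Reading off H_k = ker ∂_k / im ∂_{k+1}:

  H_0: rank C_0 − rank ∂_1 = 5 − 4 = 1, and the invariant factors of ∂_1 are all 1, so H_0 ≅ Z.
  H_1: rank ker ∂_1 − rank ∂_2 = (9 − 4) − 5 = 0, and the invariant factors of ∂_2 are all 1, so H_1 ≅ 0.
  H_2: rank ker ∂_2 − rank ∂_3 = (6 − 5) − 0 = 1, and there is no ∂_3, so H_2 ≅ Z.

As a check, the Euler characteristic is 5 − 9 + 6 = 2, which agrees with 1 − 0 + 1 = 2.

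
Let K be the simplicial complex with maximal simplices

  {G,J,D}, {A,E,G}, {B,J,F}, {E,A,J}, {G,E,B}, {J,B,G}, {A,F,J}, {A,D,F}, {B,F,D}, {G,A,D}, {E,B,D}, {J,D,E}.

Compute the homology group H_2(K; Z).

H_2 = 0.

Fix the vertex order A < B < D < E < F < G < J and write every simplex with vertices in increasing order. Then dim K = 2 and the simplices of K are:

  0-simplices (7): A, B, D, E, F, G, J
  1-simplices (18): AD, AE, AF, AG, AJ, BD, BE, BF, BG, BJ, DE, DF, DG, DJ, EG, EJ, FJ, GJ
  2-simplices (12): ADF, ADG, AEG, AEJ, AFJ, BDE, BDF, BEG, BFJ, BGJ, DEJ, DGJ

so the chain groups are C_0 ≅ Z^7, C_1 ≅ Z^18, C_2 ≅ Z^12.

Boundary ∂_1: C_1 → C_0 maps an edge to its endpoints' difference, ∂[p,q] = q − p.
The resulting 7×18 matrix has rank 6, and its Smith normal form has invariant factors (1,1,1,1,1,1).

Boundary ∂_2: C_2 → C_1 acts by ∂[p,q,r] = [q,r] − [p,r] + [p,q]. For instance
  ∂BDE = DE − BE + BD,
  ∂DEJ = EJ − DJ + DE.
As a 18×12 matrix over Z this has rank 12, with invariant factors (1,1,1,1,1,1,1,1,1,1,1,2).

From H_k ≅ ker(∂_k) / im(∂_{k+1}) we obtain:

  H_2: rank ker ∂_2 − rank ∂_3 = (12 − 12) − 0 = 0, and there is no ∂_3, so H_2 ≅ 0.

(K is a triangulation of the real projective plane RP^2.)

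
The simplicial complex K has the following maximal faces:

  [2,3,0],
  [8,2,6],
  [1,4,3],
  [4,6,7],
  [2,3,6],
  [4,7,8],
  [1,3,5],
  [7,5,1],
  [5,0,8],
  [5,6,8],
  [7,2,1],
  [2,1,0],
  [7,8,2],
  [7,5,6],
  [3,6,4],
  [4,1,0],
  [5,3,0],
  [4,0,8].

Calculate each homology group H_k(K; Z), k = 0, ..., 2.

Order the vertices as 0 < 1 < 2 < 3 < 4 < 5 < 6 < 7 < 8. Listing each simplex with vertices in this order, K has dimension 2 with simplices:

  0-simplices (9): [0], [1], [2], [3], [4], [5], [6], [7], [8]
  1-simplices (27): (27 of them)
  2-simplices (18): [0,1,2], [0,1,4], [0,2,3], [0,3,5], [0,4,8], [0,5,8], [1,2,7], [1,3,4], [1,3,5], [1,5,7], [2,3,6], [2,6,8], [2,7,8], [3,4,6], [4,6,7], [4,7,8], [5,6,7], [5,6,8]

giving chain groups C_0 ≅ Z^9, C_1 ≅ Z^27, C_2 ≅ Z^18.

The boundary map ∂_1: C_1 → C_0 sends each edge [p,q] (with p < q) to q − p. For instance
  ∂[3,6] = [6] − [3].
The 9×27 boundary matrix has rank 8 and Smith normal form diag(1,1,1,1,1,1,1,1).

∂_2: C_2 → C_1 acts by ∂[p,q,r] = [q,r] − [p,r] + [p,q]. For instance
  ∂[1,3,5] = [3,5] − [1,5] + [1,3],
  ∂[0,5,8] = [5,8] − [0,8] + [0,5].
The resulting 27×18 matrix has rank 18, and its Smith normal form has invariant factors (1,1,1,1,1,1,1,1,1,1,1,1,1,1,1,1,1,2).

From H_k ≅ ker(∂_k) / im(∂_{k+1}) we obtain:

  H_0: rank C_0 − rank ∂_1 = 9 − 8 = 1, and the invariant factors of ∂_1 are all 1, so H_0 ≅ Z.
  H_1: rank ker ∂_1 − rank ∂_2 = (27 − 8) − 18 = 1, and ∂_2 has invariant factor 2 > 1, so H_1 ≅ Z × Z/2.
  H_2: rank ker ∂_2 − rank ∂_3 = (18 − 18) − 0 = 0, and there is no ∂_3, so H_2 ≅ 0.

As a check, the Euler characteristic is 9 − 27 + 18 = 0, which agrees with 1 − 1 + 0 = 0.

H_0 = Z,  H_1 = Z × Z/2,  H_2 = 0.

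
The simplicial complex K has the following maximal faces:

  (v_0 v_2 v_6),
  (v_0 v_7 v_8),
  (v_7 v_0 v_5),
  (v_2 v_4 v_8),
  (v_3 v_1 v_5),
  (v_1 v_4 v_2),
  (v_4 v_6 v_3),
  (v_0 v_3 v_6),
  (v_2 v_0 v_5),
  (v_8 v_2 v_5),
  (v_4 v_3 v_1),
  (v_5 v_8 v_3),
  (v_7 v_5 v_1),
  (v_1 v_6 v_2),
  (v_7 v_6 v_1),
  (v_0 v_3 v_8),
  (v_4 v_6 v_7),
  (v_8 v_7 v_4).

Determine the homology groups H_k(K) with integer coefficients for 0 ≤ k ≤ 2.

H_0 ≅ Z,  H_1 ≅ Z ⊕ Z/2,  H_2 = 0.

Order the vertices as v_0 < v_1 < v_2 < v_3 < v_4 < v_5 < v_6 < v_7 < v_8. Listing each simplex with vertices in this order, K has dimension 2 with simplices:

  0-simplices (9): [v_0], [v_1], [v_2], [v_3], [v_4], [v_5], [v_6], [v_7], [v_8]
  1-simplices (27): (27 of them)
  2-simplices (18): (18 of them)

so the chain groups are C_0 ≅ Z^9, C_1 ≅ Z^27, C_2 ≅ Z^18.

The boundary map ∂_1: C_1 → C_0 maps an edge to its endpoints' difference, ∂[p,q] = q − p. For instance
  ∂[v_5,v_8] = [v_8] − [v_5].
The resulting 9×27 matrix has rank 8, and its Smith normal form has invariant factors (1,1,1,1,1,1,1,1).

Boundary ∂_2: C_2 → C_1 sends each 2-simplex [p,q,r] to [q,r] − [p,r] + [p,q]. For instance
  ∂[v_4,v_7,v_8] = [v_7,v_8] − [v_4,v_8] + [v_4,v_7],
  ∂[v_1,v_2,v_6] = [v_2,v_6] − [v_1,v_6] + [v_1,v_2].
As a 27×18 matrix over Z this has rank 18, with invariant factors (1,1,1,1,1,1,1,1,1,1,1,1,1,1,1,1,1,2).

Computing H_k = (kernel of ∂_k) / (image of ∂_{k+1}):

  H_0: rank C_0 − rank ∂_1 = 9 − 8 = 1, and the invariant factors of ∂_1 are all 1, so H_0 = Z.
  H_1: rank ker ∂_1 − rank ∂_2 = (27 − 8) − 18 = 1, and ∂_2 has invariant factor 2 > 1, so H_1 = Z ⊕ Z/2.
  H_2: rank ker ∂_2 − rank ∂_3 = (18 − 18) − 0 = 0, and there is no ∂_3, so H_2 = 0.

As a check, the Euler characteristic is 9 − 27 + 18 = 0, which agrees with 1 − 1 + 0 = 0.
(K is a triangulation of the Klein bottle.)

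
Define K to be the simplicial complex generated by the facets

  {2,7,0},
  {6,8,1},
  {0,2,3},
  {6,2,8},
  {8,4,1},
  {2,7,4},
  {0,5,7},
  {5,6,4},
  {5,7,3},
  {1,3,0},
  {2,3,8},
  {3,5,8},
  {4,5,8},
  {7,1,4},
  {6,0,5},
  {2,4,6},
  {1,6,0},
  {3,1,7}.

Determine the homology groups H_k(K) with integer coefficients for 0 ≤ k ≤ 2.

Fix the vertex order 0 < 1 < 2 < 3 < 4 < 5 < 6 < 7 < 8 and write every simplex with vertices in increasing order. Then dim K = 2 and the simplices of K are:

  0-simplices (9): [0], [1], [2], [3], [4], [5], [6], [7], [8]
  1-simplices (27): (27 of them)
  2-simplices (18): [0,1,3], [0,1,6], [0,2,3], [0,2,7], [0,5,6], [0,5,7], [1,3,7], [1,4,7], [1,4,8], [1,6,8], [2,3,8], [2,4,6], [2,4,7], [2,6,8], [3,5,7], [3,5,8], [4,5,6], [4,5,8]

giving chain groups C_0 ≅ Z^9, C_1 ≅ Z^27, C_2 ≅ Z^18.

Boundary ∂_1: C_1 → C_0 is given by ∂[p,q] = [q] − [p]. For instance
  ∂[2,4] = [4] − [2].
The resulting 9×27 matrix has rank 8, and its Smith normal form has invariant factors (1,1,1,1,1,1,1,1).

The boundary map ∂_2: C_2 → C_1 maps a triangle to the signed sum of its edges. For instance
  ∂[2,4,6] = [4,6] − [2,6] + [2,4],
  ∂[1,3,7] = [3,7] − [1,7] + [1,3].
This gives a 27×18 integer matrix of rank 18; reducing to Smith normal form yields diagonal entries (1,1,1,1,1,1,1,1,1,1,1,1,1,1,1,1,1,2).

Reading off H_k = ker ∂_k / im ∂_{k+1}:

  H_0: rank C_0 − rank ∂_1 = 9 − 8 = 1, and the invariant factors of ∂_1 are all 1, so H_0 ≅ Z.
  H_1: rank ker ∂_1 − rank ∂_2 = (27 − 8) − 18 = 1, and ∂_2 has invariant factor 2 > 1, so H_1 ≅ Z ⊕ Z/2.
  H_2: rank ker ∂_2 − rank ∂_3 = (18 − 18) − 0 = 0, and there is no ∂_3, so H_2 ≅ 0.

(K is a triangulation of the Klein bottle.)

H_0 = Z,  H_1 = Z ⊕ Z/2,  H_2 = 0.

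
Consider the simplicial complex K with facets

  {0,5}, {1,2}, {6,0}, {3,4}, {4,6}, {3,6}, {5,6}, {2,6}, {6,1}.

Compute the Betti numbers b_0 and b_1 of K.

b_0 = 1, b_1 = 3.

Fix the vertex order 0 < 1 < 2 < 3 < 4 < 5 < 6 and write every simplex with vertices in increasing order. Then dim K = 1 and the simplices of K are:

  0-simplices (7): [0], [1], [2], [3], [4], [5], [6]
  1-simplices (9): [0,5], [0,6], [1,2], [1,6], [2,6], [3,4], [3,6], [4,6], [5,6]

Hence C_0 ≅ Z^7, C_1 ≅ Z^9.

∂_1: C_1 → C_0 is given by ∂[p,q] = [q] − [p]. For instance
  ∂[1,2] = [2] − [1].
As a 7×9 matrix over Z this has rank 6, with invariant factors (1,1,1,1,1,1).

Computing H_k = (kernel of ∂_k) / (image of ∂_{k+1}):

  H_0: rank C_0 − rank ∂_1 = 7 − 6 = 1, and the invariant factors of ∂_1 are all 1, so H_0 ≅ Z.
  H_1: rank ker ∂_1 − rank ∂_2 = (9 − 6) − 0 = 3, and there is no ∂_2, so H_1 ≅ Z^3.

(K is a triangulation of a wedge of 3 circles.)

Hence the Betti numbers are b_0 = 1, b_1 = 3.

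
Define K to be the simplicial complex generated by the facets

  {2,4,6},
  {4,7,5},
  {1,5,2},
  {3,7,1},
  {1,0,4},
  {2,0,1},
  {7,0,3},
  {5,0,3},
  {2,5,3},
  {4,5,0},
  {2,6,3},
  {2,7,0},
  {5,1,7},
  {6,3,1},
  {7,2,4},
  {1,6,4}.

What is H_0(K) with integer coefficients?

K has 8 vertices, 24 edges, 16 triangles.
rank ∂_0 = 0, rank ∂_1 = 7 ⇒ b_0 = 8 − 0 − 7 = 1; all invariant factors of ∂_1 are 1 so no torsion. So H_0 ≅ Z.

H_0 = Z.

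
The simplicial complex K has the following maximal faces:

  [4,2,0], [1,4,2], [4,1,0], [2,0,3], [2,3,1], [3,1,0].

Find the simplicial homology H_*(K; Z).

H_0 = Z,  H_1 = 0,  H_2 = Z.

K has 5 vertices, 9 edges, 6 triangles.
rank ∂_0 = 0, rank ∂_1 = 4 ⇒ b_0 = 5 − 0 − 4 = 1; all invariant factors of ∂_1 are 1 so no torsion. So H_0 ≅ Z.
rank ∂_1 = 4, rank ∂_2 = 5 ⇒ b_1 = 9 − 4 − 5 = 0; all invariant factors of ∂_2 are 1 so no torsion. So H_1 ≅ 0.
rank ∂_2 = 5, rank ∂_3 = 0 ⇒ b_2 = 6 − 5 − 0 = 1. So H_2 ≅ Z.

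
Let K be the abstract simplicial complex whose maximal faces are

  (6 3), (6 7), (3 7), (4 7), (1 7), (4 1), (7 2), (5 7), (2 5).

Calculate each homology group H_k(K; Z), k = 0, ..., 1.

Order the vertices as 1 < 2 < 3 < 4 < 5 < 6 < 7. Listing each simplex with vertices in this order, K has dimension 1 with simplices:

  0-simplices (7): [1], [2], [3], [4], [5], [6], [7]
  1-simplices (9): [1,4], [1,7], [2,5], [2,7], [3,6], [3,7], [4,7], [5,7], [6,7]

so the chain groups are C_0 ≅ Z^7, C_1 ≅ Z^9.

The boundary map ∂_1: C_1 → C_0 sends each edge [p,q] (with p < q) to q − p.
The 7×9 boundary matrix has rank 6 and Smith normal form diag(1,1,1,1,1,1).

Computing H_k = (kernel of ∂_k) / (image of ∂_{k+1}):

  H_0: rank C_0 − rank ∂_1 = 7 − 6 = 1, and the invariant factors of ∂_1 are all 1, so H_0 = Z.
  H_1: rank ker ∂_1 − rank ∂_2 = (9 − 6) − 0 = 3, and there is no ∂_2, so H_1 = Z^3.

H_0 ≅ Z,  H_1 ≅ Z^3.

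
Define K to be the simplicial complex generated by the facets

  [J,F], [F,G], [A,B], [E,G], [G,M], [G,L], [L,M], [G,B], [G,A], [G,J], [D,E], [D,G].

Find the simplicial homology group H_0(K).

H_0 = Z.

We work with the vertex ordering A < B < D < E < F < G < J < L < M. The simplices of K, each written with vertices in increasing order, are:

  0-simplices (9): A, B, D, E, F, G, J, L, M
  1-simplices (12): AB, AG, BG, DE, DG, EG, FG, FJ, GJ, GL, GM, LM

so the chain groups are C_0 ≅ Z^9, C_1 ≅ Z^12.

Boundary ∂_1: C_1 → C_0 sends each edge [p,q] (with p < q) to q − p. For instance
  ∂FG = G − F.
This gives a 9×12 integer matrix of rank 8; reducing to Smith normal form yields diagonal entries (1,1,1,1,1,1,1,1).

From H_k ≅ ker(∂_k) / im(∂_{k+1}) we obtain:

  H_0: rank C_0 − rank ∂_1 = 9 − 8 = 1, and the invariant factors of ∂_1 are all 1, so H_0 ≅ Z.

(K is a triangulation of a wedge of 4 circles.)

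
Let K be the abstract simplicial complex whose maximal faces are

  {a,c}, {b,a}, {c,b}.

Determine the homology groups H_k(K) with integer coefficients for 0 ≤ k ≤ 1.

We work with the vertex ordering a < b < c. The simplices of K, each written with vertices in increasing order, are:

  0-simplices (3): a, b, c
  1-simplices (3): ab, ac, bc

giving chain groups C_0 ≅ Z^3, C_1 ≅ Z^3.

Boundary ∂_1: C_1 → C_0 is given by ∂[p,q] = [q] − [p].
The 3×3 boundary matrix has rank 2 and Smith normal form diag(1,1).

Reading off H_k = ker ∂_k / im ∂_{k+1}:

  H_0: rank C_0 − rank ∂_1 = 3 − 2 = 1, and the invariant factors of ∂_1 are all 1, so H_0 = Z.
  H_1: rank ker ∂_1 − rank ∂_2 = (3 − 2) − 0 = 1, and there is no ∂_2, so H_1 = Z.

As a check, the Euler characteristic is 3 − 3 = 0, which agrees with 1 − 1 = 0.
(K is a triangulation of the circle S^1.)

H_0 ≅ Z,  H_1 ≅ Z.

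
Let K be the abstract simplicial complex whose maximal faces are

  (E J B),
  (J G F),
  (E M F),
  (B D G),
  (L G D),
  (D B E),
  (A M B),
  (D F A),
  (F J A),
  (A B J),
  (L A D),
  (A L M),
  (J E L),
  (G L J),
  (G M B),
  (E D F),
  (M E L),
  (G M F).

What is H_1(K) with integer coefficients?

Fix the vertex order A < B < D < E < F < G < J < L < M and write every simplex with vertices in increasing order. Then dim K = 2 and the simplices of K are:

  0-simplices (9): A, B, D, E, F, G, J, L, M
  1-simplices (27): AB, AD, AF, AJ, AL, AM, BD, BE, BG, BJ, BM, DE, DF, DG, DL, EF, EJ, EL, EM, FG, FJ, FM, GJ, GL, GM, JL, LM
  2-simplices (18): ABJ, ABM, ADF, ADL, AFJ, ALM, BDE, BDG, BEJ, BGM, DEF, DGL, EFM, EJL, ELM, FGJ, FGM, GJL

giving chain groups C_0 ≅ Z^9, C_1 ≅ Z^27, C_2 ≅ Z^18.

Boundary ∂_1: C_1 → C_0 is given by ∂[p,q] = [q] − [p].
This gives a 9×27 integer matrix of rank 8; reducing to Smith normal form yields diagonal entries (1,1,1,1,1,1,1,1).

The boundary map ∂_2: C_2 → C_1 acts by ∂[p,q,r] = [q,r] − [p,r] + [p,q]. For instance
  ∂DGL = GL − DL + DG,
  ∂GJL = JL − GL + GJ.
As a 27×18 matrix over Z this has rank 17, with invariant factors (1,1,1,1,1,1,1,1,1,1,1,1,1,1,1,1,1).

From H_k ≅ ker(∂_k) / im(∂_{k+1}) we obtain:

  H_1: rank ker ∂_1 − rank ∂_2 = (27 − 8) − 17 = 2, and the invariant factors of ∂_2 are all 1, so H_1 = Z^2.

H_1 = Z^2.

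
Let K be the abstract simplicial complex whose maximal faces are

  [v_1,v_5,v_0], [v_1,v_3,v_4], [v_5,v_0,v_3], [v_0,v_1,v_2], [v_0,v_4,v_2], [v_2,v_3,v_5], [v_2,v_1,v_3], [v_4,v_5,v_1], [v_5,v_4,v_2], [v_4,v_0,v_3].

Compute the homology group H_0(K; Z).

Fix the vertex order v_0 < v_1 < v_2 < v_3 < v_4 < v_5 and write every simplex with vertices in increasing order. Then dim K = 2 and the simplices of K are:

  0-simplices (6): [v_0], [v_1], [v_2], [v_3], [v_4], [v_5]
  1-simplices (15): (15 of them)
  2-simplices (10): [v_0,v_1,v_2], [v_0,v_1,v_5], [v_0,v_2,v_4], [v_0,v_3,v_4], [v_0,v_3,v_5], [v_1,v_2,v_3], [v_1,v_3,v_4], [v_1,v_4,v_5], [v_2,v_3,v_5], [v_2,v_4,v_5]

so the chain groups are C_0 ≅ Z^6, C_1 ≅ Z^15, C_2 ≅ Z^10.

The boundary map ∂_1: C_1 → C_0 maps an edge to its endpoints' difference, ∂[p,q] = q − p. For instance
  ∂[v_0,v_2] = [v_2] − [v_0].
The 6×15 boundary matrix has rank 5 and Smith normal form diag(1,1,1,1,1).

∂_2: C_2 → C_1 maps a triangle to the signed sum of its edges. For instance
  ∂[v_0,v_1,v_5] = [v_1,v_5] − [v_0,v_5] + [v_0,v_1],
  ∂[v_1,v_4,v_5] = [v_4,v_5] − [v_1,v_5] + [v_1,v_4].
As a 15×10 matrix over Z this has rank 10, with invariant factors (1,1,1,1,1,1,1,1,1,2).

Reading off H_k = ker ∂_k / im ∂_{k+1}:

  H_0: rank C_0 − rank ∂_1 = 6 − 5 = 1, and the invariant factors of ∂_1 are all 1, so H_0 = Z.

(K is a triangulation of the real projective plane RP^2.)

H_0 = Z.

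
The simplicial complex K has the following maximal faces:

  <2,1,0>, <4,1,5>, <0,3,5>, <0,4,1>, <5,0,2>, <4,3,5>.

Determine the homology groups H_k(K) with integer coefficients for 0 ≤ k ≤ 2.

H_0 = Z,  H_1 = Z,  H_2 = 0.

Order the vertices as 0 < 1 < 2 < 3 < 4 < 5. Listing each simplex with vertices in this order, K has dimension 2 with simplices:

  0-simplices (6): [0], [1], [2], [3], [4], [5]
  1-simplices (12): [0,1], [0,2], [0,3], [0,4], [0,5], [1,2], [1,4], [1,5], [2,5], [3,4], [3,5], [4,5]
  2-simplices (6): [0,1,2], [0,1,4], [0,2,5], [0,3,5], [1,4,5], [3,4,5]

Hence C_0 ≅ Z^6, C_1 ≅ Z^12, C_2 ≅ Z^6.

The boundary map ∂_1: C_1 → C_0 is given by ∂[p,q] = [q] − [p]. For instance
  ∂[0,1] = [1] − [0].
The resulting 6×12 matrix has rank 5, and its Smith normal form has invariant factors (1,1,1,1,1).

∂_2: C_2 → C_1 sends each 2-simplex [p,q,r] to [q,r] − [p,r] + [p,q]. For instance
  ∂[0,3,5] = [3,5] − [0,5] + [0,3],
  ∂[3,4,5] = [4,5] − [3,5] + [3,4].
This gives a 12×6 integer matrix of rank 6; reducing to Smith normal form yields diagonal entries (1,1,1,1,1,1).

From H_k ≅ ker(∂_k) / im(∂_{k+1}) we obtain:

  H_0: rank C_0 − rank ∂_1 = 6 − 5 = 1, and the invariant factors of ∂_1 are all 1, so H_0 ≅ Z.
  H_1: rank ker ∂_1 − rank ∂_2 = (12 − 5) − 6 = 1, and the invariant factors of ∂_2 are all 1, so H_1 ≅ Z.
  H_2: rank ker ∂_2 − rank ∂_3 = (6 − 6) − 0 = 0, and there is no ∂_3, so H_2 ≅ 0.

As a check, the Euler characteristic is 6 − 12 + 6 = 0, which agrees with 1 − 1 + 0 = 0.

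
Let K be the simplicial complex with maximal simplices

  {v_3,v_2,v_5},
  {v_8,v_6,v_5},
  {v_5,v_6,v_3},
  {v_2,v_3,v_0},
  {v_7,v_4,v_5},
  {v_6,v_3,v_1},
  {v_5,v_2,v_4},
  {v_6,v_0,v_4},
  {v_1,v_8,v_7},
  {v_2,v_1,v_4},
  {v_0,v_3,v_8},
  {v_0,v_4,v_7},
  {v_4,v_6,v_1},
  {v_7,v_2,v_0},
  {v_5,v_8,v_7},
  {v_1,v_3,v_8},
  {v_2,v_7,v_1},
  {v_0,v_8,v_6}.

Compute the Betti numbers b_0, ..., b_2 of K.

We work with the vertex ordering v_0 < v_1 < v_2 < v_3 < v_4 < v_5 < v_6 < v_7 < v_8. The simplices of K, each written with vertices in increasing order, are:

  0-simplices (9): [v_0], [v_1], [v_2], [v_3], [v_4], [v_5], [v_6], [v_7], [v_8]
  1-simplices (27): (27 of them)
  2-simplices (18): (18 of them)

giving chain groups C_0 ≅ Z^9, C_1 ≅ Z^27, C_2 ≅ Z^18.

Boundary ∂_1: C_1 → C_0 maps an edge to its endpoints' difference, ∂[p,q] = q − p.
This gives a 9×27 integer matrix of rank 8; reducing to Smith normal form yields diagonal entries (1,1,1,1,1,1,1,1).

∂_2: C_2 → C_1 sends each 2-simplex [p,q,r] to [q,r] − [p,r] + [p,q]. For instance
  ∂[v_0,v_3,v_8] = [v_3,v_8] − [v_0,v_8] + [v_0,v_3],
  ∂[v_0,v_4,v_7] = [v_4,v_7] − [v_0,v_7] + [v_0,v_4].
The resulting 27×18 matrix has rank 18, and its Smith normal form has invariant factors (1,1,1,1,1,1,1,1,1,1,1,1,1,1,1,1,1,2).

From H_k ≅ ker(∂_k) / im(∂_{k+1}) we obtain:

  H_0: rank C_0 − rank ∂_1 = 9 − 8 = 1, and the invariant factors of ∂_1 are all 1, so H_0 = Z.
  H_1: rank ker ∂_1 − rank ∂_2 = (27 − 8) − 18 = 1, and ∂_2 has invariant factor 2 > 1, so H_1 = Z ⊕ Z/2.
  H_2: rank ker ∂_2 − rank ∂_3 = (18 − 18) − 0 = 0, and there is no ∂_3, so H_2 = 0.

As a check, the Euler characteristic is 9 − 27 + 18 = 0, which agrees with 1 − 1 + 0 = 0.

Hence the Betti numbers are b_0 = 1, b_1 = 1, b_2 = 0.

b_0 = 1, b_1 = 1, b_2 = 0.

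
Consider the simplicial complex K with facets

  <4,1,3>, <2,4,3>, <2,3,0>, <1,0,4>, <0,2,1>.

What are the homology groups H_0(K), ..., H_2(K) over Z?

H_0 = Z,  H_1 = Z,  H_2 = 0.

We work with the vertex ordering 0 < 1 < 2 < 3 < 4. The simplices of K, each written with vertices in increasing order, are:

  0-simplices (5): [0], [1], [2], [3], [4]
  1-simplices (10): [0,1], [0,2], [0,3], [0,4], [1,2], [1,3], [1,4], [2,3], [2,4], [3,4]
  2-simplices (5): [0,1,2], [0,1,4], [0,2,3], [1,3,4], [2,3,4]

so the chain groups are C_0 ≅ Z^5, C_1 ≅ Z^10, C_2 ≅ Z^5.

Boundary ∂_1: C_1 → C_0 is given by ∂[p,q] = [q] − [p].
The resulting 5×10 matrix has rank 4, and its Smith normal form has invariant factors (1,1,1,1).

Boundary ∂_2: C_2 → C_1 sends each 2-simplex [p,q,r] to [q,r] − [p,r] + [p,q]. For instance
  ∂[2,3,4] = [3,4] − [2,4] + [2,3],
  ∂[0,1,4] = [1,4] − [0,4] + [0,1].
As a 10×5 matrix over Z this has rank 5, with invariant factors (1,1,1,1,1).

From H_k ≅ ker(∂_k) / im(∂_{k+1}) we obtain:

  H_0: rank C_0 − rank ∂_1 = 5 − 4 = 1, and the invariant factors of ∂_1 are all 1, so H_0 ≅ Z.
  H_1: rank ker ∂_1 − rank ∂_2 = (10 − 4) − 5 = 1, and the invariant factors of ∂_2 are all 1, so H_1 ≅ Z.
  H_2: rank ker ∂_2 − rank ∂_3 = (5 − 5) − 0 = 0, and there is no ∂_3, so H_2 ≅ 0.

As a check, the Euler characteristic is 5 − 10 + 5 = 0, which agrees with 1 − 1 + 0 = 0.
(K is a triangulation of the Möbius band.)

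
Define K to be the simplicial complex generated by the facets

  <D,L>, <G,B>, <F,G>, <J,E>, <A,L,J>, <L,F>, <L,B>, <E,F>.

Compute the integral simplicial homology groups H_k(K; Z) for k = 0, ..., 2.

H_0 = Z,  H_1 = Z^2,  H_2 = 0.

We work with the vertex ordering A < B < D < E < F < G < J < L. The simplices of K, each written with vertices in increasing order, are:

  0-simplices (8): A, B, D, E, F, G, J, L
  1-simplices (10): AJ, AL, BG, BL, DL, EF, EJ, FG, FL, JL
  2-simplices (1): AJL

so the chain groups are C_0 ≅ Z^8, C_1 ≅ Z^10, C_2 ≅ Z^1.

The boundary map ∂_1: C_1 → C_0 is given by ∂[p,q] = [q] − [p]. For instance
  ∂EF = F − E.
The resulting 8×10 matrix has rank 7, and its Smith normal form has invariant factors (1,1,1,1,1,1,1).

The boundary map ∂_2: C_2 → C_1 maps a triangle to the signed sum of its edges. For instance
  ∂AJL = JL − AL + AJ.
This gives a 10×1 integer matrix of rank 1; reducing to Smith normal form yields diagonal entries (1).

From H_k ≅ ker(∂_k) / im(∂_{k+1}) we obtain:

  H_0: rank C_0 − rank ∂_1 = 8 − 7 = 1, and the invariant factors of ∂_1 are all 1, so H_0 = Z.
  H_1: rank ker ∂_1 − rank ∂_2 = (10 − 7) − 1 = 2, and the invariant factors of ∂_2 are all 1, so H_1 = Z^2.
  H_2: rank ker ∂_2 − rank ∂_3 = (1 − 1) − 0 = 0, and there is no ∂_3, so H_2 = 0.

As a check, the Euler characteristic is 8 − 10 + 1 = -1, which agrees with 1 − 2 + 0 = -1.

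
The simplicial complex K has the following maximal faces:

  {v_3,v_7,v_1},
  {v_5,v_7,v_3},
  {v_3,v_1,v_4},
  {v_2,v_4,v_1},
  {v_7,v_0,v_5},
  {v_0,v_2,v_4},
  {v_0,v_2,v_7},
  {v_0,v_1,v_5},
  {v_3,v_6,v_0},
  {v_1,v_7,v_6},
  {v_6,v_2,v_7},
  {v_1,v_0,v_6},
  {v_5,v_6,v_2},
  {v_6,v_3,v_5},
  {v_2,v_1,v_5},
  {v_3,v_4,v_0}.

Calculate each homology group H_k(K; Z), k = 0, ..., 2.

H_0 ≅ Z,  H_1 ≅ Z^2,  H_2 ≅ Z.

We work with the vertex ordering v_0 < v_1 < v_2 < v_3 < v_4 < v_5 < v_6 < v_7. The simplices of K, each written with vertices in increasing order, are:

  0-simplices (8): [v_0], [v_1], [v_2], [v_3], [v_4], [v_5], [v_6], [v_7]
  1-simplices (24): (24 of them)
  2-simplices (16): (16 of them)

so the chain groups are C_0 ≅ Z^8, C_1 ≅ Z^24, C_2 ≅ Z^16.

∂_1: C_1 → C_0 maps an edge to its endpoints' difference, ∂[p,q] = q − p. For instance
  ∂[v_1,v_6] = [v_6] − [v_1].
This gives a 8×24 integer matrix of rank 7; reducing to Smith normal form yields diagonal entries (1,1,1,1,1,1,1).

Boundary ∂_2: C_2 → C_1 maps a triangle to the signed sum of its edges. For instance
  ∂[v_0,v_3,v_6] = [v_3,v_6] − [v_0,v_6] + [v_0,v_3],
  ∂[v_2,v_5,v_6] = [v_5,v_6] − [v_2,v_6] + [v_2,v_5].
This gives a 24×16 integer matrix of rank 15; reducing to Smith normal form yields diagonal entries (1,1,1,1,1,1,1,1,1,1,1,1,1,1,1).

Computing H_k = (kernel of ∂_k) / (image of ∂_{k+1}):

  H_0: rank C_0 − rank ∂_1 = 8 − 7 = 1, and the invariant factors of ∂_1 are all 1, so H_0 ≅ Z.
  H_1: rank ker ∂_1 − rank ∂_2 = (24 − 7) − 15 = 2, and the invariant factors of ∂_2 are all 1, so H_1 ≅ Z^2.
  H_2: rank ker ∂_2 − rank ∂_3 = (16 − 15) − 0 = 1, and there is no ∂_3, so H_2 ≅ Z.

As a check, the Euler characteristic is 8 − 24 + 16 = 0, which agrees with 1 − 2 + 1 = 0.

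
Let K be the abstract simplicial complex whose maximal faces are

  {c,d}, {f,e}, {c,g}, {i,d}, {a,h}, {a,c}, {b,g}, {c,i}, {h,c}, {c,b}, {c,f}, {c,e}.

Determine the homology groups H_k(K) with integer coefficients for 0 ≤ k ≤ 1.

We work with the vertex ordering a < b < c < d < e < f < g < h < i. The simplices of K, each written with vertices in increasing order, are:

  0-simplices (9): a, b, c, d, e, f, g, h, i
  1-simplices (12): ac, ah, bc, bg, cd, ce, cf, cg, ch, ci, di, ef

so the chain groups are C_0 ≅ Z^9, C_1 ≅ Z^12.

The boundary map ∂_1: C_1 → C_0 is given by ∂[p,q] = [q] − [p].
This gives a 9×12 integer matrix of rank 8; reducing to Smith normal form yields diagonal entries (1,1,1,1,1,1,1,1).

Now H_k = ker ∂_k / im ∂_{k+1}, so:

  H_0: rank C_0 − rank ∂_1 = 9 − 8 = 1, and the invariant factors of ∂_1 are all 1, so H_0 = Z.
  H_1: rank ker ∂_1 − rank ∂_2 = (12 − 8) − 0 = 4, and there is no ∂_2, so H_1 = Z^4.

H_0 = Z,  H_1 = Z^4.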